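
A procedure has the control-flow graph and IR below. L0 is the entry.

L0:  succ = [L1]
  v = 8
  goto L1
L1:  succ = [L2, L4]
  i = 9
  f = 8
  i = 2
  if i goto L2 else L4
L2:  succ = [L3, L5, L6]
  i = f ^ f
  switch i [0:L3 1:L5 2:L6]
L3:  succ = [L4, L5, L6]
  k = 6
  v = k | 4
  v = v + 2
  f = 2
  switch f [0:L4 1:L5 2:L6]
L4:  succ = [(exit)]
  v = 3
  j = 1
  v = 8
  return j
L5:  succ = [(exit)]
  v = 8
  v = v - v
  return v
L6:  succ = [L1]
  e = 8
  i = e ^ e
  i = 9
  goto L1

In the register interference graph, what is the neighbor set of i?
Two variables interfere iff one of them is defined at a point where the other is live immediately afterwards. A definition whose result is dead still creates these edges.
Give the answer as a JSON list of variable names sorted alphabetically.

Per-block:
  L0: def={v} ue=∅
  L1: def={f,i} ue=∅
  L2: def={i} ue={f}
  L3: def={f,k,v} ue=∅
  L4: def={j,v} ue=∅
  L5: def={v} ue=∅
  L6: def={e,i} ue=∅

Liveness:
  live L0: ∅→∅
  live L1: ∅→{f}
  live L2: {f}→∅
  live L3: ∅→∅
  live L4: ∅→∅
  live L5: ∅→∅
  live L6: ∅→∅

Interfere edges:
  e↔∅
  f↔{i}
  i↔{f}
  j↔{v}
  k↔∅
  v↔{j}

N(i) = ["f"]

Answer: ["f"]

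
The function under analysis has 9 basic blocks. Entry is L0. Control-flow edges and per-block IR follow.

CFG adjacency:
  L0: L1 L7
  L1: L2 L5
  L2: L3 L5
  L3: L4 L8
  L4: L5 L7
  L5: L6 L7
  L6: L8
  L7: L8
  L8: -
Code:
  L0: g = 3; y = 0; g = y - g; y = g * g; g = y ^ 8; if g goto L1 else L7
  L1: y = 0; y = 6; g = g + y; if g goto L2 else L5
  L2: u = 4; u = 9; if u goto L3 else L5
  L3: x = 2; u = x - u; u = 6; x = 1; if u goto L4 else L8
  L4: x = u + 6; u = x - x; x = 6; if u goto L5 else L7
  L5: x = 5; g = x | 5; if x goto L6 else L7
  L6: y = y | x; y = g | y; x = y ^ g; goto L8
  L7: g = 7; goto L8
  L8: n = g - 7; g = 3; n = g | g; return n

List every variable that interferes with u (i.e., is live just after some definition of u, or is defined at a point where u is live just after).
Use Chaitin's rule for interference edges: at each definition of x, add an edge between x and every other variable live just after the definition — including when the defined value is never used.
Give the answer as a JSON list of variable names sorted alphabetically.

def/use:
  L0: def={g,y} ue=∅
  L1: def={g,y} ue={g}
  L2: def={u} ue=∅
  L3: def={u,x} ue={u}
  L4: def={u,x} ue={u}
  L5: def={g,x} ue=∅
  L6: def={x,y} ue={g,x,y}
  L7: def={g} ue=∅
  L8: def={g,n} ue={g}

Backward fixpoint:
  L0: in=∅ out={g}
  L1: in={g} out={g,y}
  L2: in={g,y} out={g,u,y}
  L3: in={g,u,y} out={g,u,y}
  L4: in={u,y} out={y}
  L5: in={y} out={g,x,y}
  L6: in={g,x,y} out={g}
  L7: in=∅ out={g}
  L8: in={g} out=∅

Interference:
  g — {u,x,y}
  n — ∅
  u — {g,x,y}
  x — {g,u,y}
  y — {g,u,x}

N(u) = ["g", "x", "y"]

Answer: ["g", "x", "y"]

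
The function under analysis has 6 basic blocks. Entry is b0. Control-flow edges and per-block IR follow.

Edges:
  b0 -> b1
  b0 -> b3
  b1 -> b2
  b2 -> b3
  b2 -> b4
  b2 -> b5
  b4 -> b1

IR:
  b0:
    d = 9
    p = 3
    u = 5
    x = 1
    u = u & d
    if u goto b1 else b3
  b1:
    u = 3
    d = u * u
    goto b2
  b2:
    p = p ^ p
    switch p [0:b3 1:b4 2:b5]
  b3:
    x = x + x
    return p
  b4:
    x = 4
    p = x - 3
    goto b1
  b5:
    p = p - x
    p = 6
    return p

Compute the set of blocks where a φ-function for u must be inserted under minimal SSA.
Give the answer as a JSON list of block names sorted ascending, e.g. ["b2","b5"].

idom tree: b1←b0 b2←b1 b3←b0 b4←b2 b5←b2
Join-block Dom:
  b1: preds {b0,b4}: {b0} ∩ {b0,b1,b2,b4} = {b0}; idom=b0
  b3: preds {b0,b2}: {b0} ∩ {b0,b1,b2} = {b0}; idom=b0

Frontier:
  b1←b0: walk · to b0
  b1←b4: walk b4→b2→b1 to b0
  b3←b0: walk · to b0
  b3←b2: walk b2→b1 to b0
  b0: DF=∅
  b1: DF={b1,b3}
  b2: DF={b1,b3}
  b3: DF=∅
  b4: DF={b1}
  b5: DF=∅

φ for u: defs {b0,b1}
  DF⁺ = {b1,b3}

Answer: ["b1", "b3"]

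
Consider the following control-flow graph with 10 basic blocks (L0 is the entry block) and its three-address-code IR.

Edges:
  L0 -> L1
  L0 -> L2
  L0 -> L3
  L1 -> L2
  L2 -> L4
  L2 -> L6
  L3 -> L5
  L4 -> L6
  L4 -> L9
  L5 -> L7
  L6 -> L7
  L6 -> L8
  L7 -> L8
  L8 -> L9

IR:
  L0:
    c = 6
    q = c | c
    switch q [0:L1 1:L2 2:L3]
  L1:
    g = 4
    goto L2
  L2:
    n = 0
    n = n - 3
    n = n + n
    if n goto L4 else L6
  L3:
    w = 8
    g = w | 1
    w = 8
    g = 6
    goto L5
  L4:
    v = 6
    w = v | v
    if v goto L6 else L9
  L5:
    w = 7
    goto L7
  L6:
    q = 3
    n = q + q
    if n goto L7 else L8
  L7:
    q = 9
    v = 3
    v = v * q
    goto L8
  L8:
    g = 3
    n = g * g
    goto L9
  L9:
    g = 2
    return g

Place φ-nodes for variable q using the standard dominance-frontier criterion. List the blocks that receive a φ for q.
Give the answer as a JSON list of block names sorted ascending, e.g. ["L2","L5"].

Answer: ["L7", "L8", "L9"]

Derivation:
idom tree: L1←L0 L2←L0 L3←L0 L4←L2 L5←L3 L6←L2 L7←L0 L8←L0 L9←L0
Dom∩ at merges:
  L2: preds {L0,L1}: {L0} ∩ {L0,L1} = {L0}; idom=L0
  L6: preds {L2,L4}: {L0,L2} ∩ {L0,L2,L4} = {L0,L2}; idom=L2
  L7: preds {L5,L6}: {L0,L3,L5} ∩ {L0,L2,L6} = {L0}; idom=L0
  L8: preds {L6,L7}: {L0,L2,L6} ∩ {L0,L7} = {L0}; idom=L0
  L9: preds {L4,L8}: {L0,L2,L4} ∩ {L0,L8} = {L0}; idom=L0

DF derivation:
  join L2 pred L0: · stop@L0
  join L2 pred L1: L1 stop@L0
  join L6 pred L2: · stop@L2
  join L6 pred L4: L4 stop@L2
  join L7 pred L5: L5→L3 stop@L0
  join L7 pred L6: L6→L2 stop@L0
  join L8 pred L6: L6→L2 stop@L0
  join L8 pred L7: L7 stop@L0
  join L9 pred L4: L4→L2 stop@L0
  join L9 pred L8: L8 stop@L0
  L0: DF=∅
  L1: DF={L2}
  L2: DF={L7,L8,L9}
  L3: DF={L7}
  L4: DF={L6,L9}
  L5: DF={L7}
  L6: DF={L7,L8}
  L7: DF={L8}
  L8: DF={L9}
  L9: DF=∅

φ for q: defs {L0,L6,L7}
  DF⁺ = {L7,L8,L9}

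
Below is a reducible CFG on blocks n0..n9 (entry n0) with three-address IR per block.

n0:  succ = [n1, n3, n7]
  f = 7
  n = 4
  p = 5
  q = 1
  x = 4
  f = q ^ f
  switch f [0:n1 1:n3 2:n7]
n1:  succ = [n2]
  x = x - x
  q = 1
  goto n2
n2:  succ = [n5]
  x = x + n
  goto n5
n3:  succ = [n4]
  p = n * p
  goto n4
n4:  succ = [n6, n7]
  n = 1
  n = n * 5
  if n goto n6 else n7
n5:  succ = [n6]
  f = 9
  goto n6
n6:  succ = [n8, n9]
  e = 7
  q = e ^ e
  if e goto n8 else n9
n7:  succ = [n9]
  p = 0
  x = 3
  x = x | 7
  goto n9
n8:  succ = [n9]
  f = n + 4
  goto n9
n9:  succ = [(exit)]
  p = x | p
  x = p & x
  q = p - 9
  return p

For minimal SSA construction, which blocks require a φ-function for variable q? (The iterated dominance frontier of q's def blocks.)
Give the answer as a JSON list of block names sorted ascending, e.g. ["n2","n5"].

Answer: ["n6", "n9"]

Derivation:
idom tree: n1←n0 n2←n1 n3←n0 n4←n3 n5←n2 n6←n0 n7←n0 n8←n6 n9←n0
Dom∩ at merges:
  n6: preds {n4,n5}: {n0,n3,n4} ∩ {n0,n1,n2,n5} = {n0}; idom=n0
  n7: preds {n0,n4}: {n0} ∩ {n0,n3,n4} = {n0}; idom=n0
  n9: preds {n6,n7,n8}: {n0,n6} ∩ {n0,n7} ∩ {n0,n6,n8} = {n0}; idom=n0

DF walk-up:
  join n6 pred n4: n4→n3 stop@n0
  join n6 pred n5: n5→n2→n1 stop@n0
  join n7 pred n0: · stop@n0
  join n7 pred n4: n4→n3 stop@n0
  join n9 pred n6: n6 stop@n0
  join n9 pred n7: n7 stop@n0
  join n9 pred n8: n8→n6 stop@n0
  n0: DF=∅
  n1: DF={n6}
  n2: DF={n6}
  n3: DF={n6,n7}
  n4: DF={n6,n7}
  n5: DF={n6}
  n6: DF={n9}
  n7: DF={n9}
  n8: DF={n9}
  n9: DF=∅

φ for q: defs {n0,n1,n6,n9}
  DF⁺ = {n6,n9}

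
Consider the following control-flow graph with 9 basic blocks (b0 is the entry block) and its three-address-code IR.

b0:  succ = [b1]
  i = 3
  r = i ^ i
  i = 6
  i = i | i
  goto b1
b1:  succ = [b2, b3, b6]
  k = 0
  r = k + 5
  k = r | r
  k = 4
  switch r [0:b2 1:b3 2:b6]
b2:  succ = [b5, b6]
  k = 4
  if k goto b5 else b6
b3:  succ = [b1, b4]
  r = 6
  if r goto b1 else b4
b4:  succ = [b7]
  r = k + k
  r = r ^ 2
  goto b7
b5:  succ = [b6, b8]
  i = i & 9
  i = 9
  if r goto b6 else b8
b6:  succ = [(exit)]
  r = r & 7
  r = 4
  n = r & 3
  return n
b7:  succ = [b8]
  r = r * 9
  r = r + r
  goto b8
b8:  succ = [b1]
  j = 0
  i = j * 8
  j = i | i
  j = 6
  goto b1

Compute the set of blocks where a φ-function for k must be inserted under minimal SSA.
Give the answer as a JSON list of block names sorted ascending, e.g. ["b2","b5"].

Answer: ["b1", "b6", "b8"]

Analysis:
idom tree: b1←b0 b2←b1 b3←b1 b4←b3 b5←b2 b6←b1 b7←b4 b8←b1
Join-block Dom:
  b1: preds {b0,b3,b8}: {b0} ∩ {b0,b1,b3} ∩ {b0,b1,b8} = {b0}; idom=b0
  b6: preds {b1,b2,b5}: {b0,b1} ∩ {b0,b1,b2} ∩ {b0,b1,b2,b5} = {b0,b1}; idom=b1
  b8: preds {b5,b7}: {b0,b1,b2,b5} ∩ {b0,b1,b3,b4,b7} = {b0,b1}; idom=b1

DF derivation:
  join b1 pred b0: · stop@b0
  join b1 pred b3: b3→b1 stop@b0
  join b1 pred b8: b8→b1 stop@b0
  join b6 pred b1: · stop@b1
  join b6 pred b2: b2 stop@b1
  join b6 pred b5: b5→b2 stop@b1
  join b8 pred b5: b5→b2 stop@b1
  join b8 pred b7: b7→b4→b3 stop@b1
  DF(b0)=∅
  DF(b1)={b1}
  DF(b2)={b6,b8}
  DF(b3)={b1,b8}
  DF(b4)={b8}
  DF(b5)={b6,b8}
  DF(b6)=∅
  DF(b7)={b8}
  DF(b8)={b1}

φ for k: defs {b1,b2}
  DF⁺ = {b1,b6,b8}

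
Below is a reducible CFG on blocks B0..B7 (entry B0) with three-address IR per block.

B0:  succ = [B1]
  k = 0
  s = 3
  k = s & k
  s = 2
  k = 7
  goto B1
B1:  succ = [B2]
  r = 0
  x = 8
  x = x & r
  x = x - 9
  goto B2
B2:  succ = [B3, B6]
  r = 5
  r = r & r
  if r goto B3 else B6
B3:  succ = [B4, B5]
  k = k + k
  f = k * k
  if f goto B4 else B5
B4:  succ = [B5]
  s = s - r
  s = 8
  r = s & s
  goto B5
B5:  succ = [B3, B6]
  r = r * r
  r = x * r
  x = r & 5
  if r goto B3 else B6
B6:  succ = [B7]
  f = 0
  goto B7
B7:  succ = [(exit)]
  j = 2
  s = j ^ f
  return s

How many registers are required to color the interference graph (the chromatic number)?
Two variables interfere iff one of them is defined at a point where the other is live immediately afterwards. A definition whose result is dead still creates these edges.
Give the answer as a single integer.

Per-block:
  B0: def={k,s} ue=∅
  B1: def={r,x} ue=∅
  B2: def={r} ue=∅
  B3: def={f,k} ue={k}
  B4: def={r,s} ue={r,s}
  B5: def={r,x} ue={r,x}
  B6: def={f} ue=∅
  B7: def={j,s} ue={f}

Backward fixpoint:
  B0: in=∅ out={k,s}
  B1: in={k,s} out={k,s,x}
  B2: in={k,s,x} out={k,r,s,x}
  B3: in={k,r,s,x} out={k,r,s,x}
  B4: in={k,r,s,x} out={k,r,s,x}
  B5: in={k,r,s,x} out={k,r,s,x}
  B6: in=∅ out={f}
  B7: in={f} out=∅

Interference:
  f — {j,k,r,s,x}
  j — {f}
  k — {f,r,s,x}
  r — {f,k,s,x}
  s — {f,k,r,x}
  x — {f,k,r,s}

Colouring:
  {f,k,r,s,x} pairwise interfere (5-clique) ⇒ χ ≥ 5
  assign f→c0 j→c1 k→c1 r→c2 s→c3 x→c4 — no edge inside a register ⇒ χ ≤ 5
  χ = 5

Answer: 5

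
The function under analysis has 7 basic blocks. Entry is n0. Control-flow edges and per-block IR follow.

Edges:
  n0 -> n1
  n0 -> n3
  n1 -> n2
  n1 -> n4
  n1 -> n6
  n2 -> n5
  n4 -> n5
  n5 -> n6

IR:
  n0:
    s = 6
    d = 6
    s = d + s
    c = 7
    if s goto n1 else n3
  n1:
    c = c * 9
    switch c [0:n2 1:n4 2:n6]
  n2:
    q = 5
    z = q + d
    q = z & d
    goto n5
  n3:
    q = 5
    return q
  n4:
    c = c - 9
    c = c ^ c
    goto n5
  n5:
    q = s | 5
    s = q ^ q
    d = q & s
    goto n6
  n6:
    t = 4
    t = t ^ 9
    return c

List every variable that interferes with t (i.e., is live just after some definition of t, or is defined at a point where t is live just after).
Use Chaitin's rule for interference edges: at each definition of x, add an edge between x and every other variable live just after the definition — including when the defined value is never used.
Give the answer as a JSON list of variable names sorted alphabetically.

Per-block:
  n0: def={c,d,s} ue=∅
  n1: def={c} ue={c}
  n2: def={q,z} ue={d}
  n3: def={q} ue=∅
  n4: def={c} ue={c}
  n5: def={d,q,s} ue={s}
  n6: def={t} ue={c}

Backward fixpoint:
  n0 li=∅ lo={c,d,s}
  n1 li={c,d,s} lo={c,d,s}
  n2 li={c,d,s} lo={c,s}
  n3 li=∅ lo=∅
  n4 li={c,s} lo={c,s}
  n5 li={c,s} lo={c}
  n6 li={c} lo=∅

Interference:
  c↔{d,q,s,t,z}
  d↔{c,q,s,z}
  q↔{c,d,s}
  s↔{c,d,q,z}
  t↔{c}
  z↔{c,d,s}

N(t) = ["c"]

Answer: ["c"]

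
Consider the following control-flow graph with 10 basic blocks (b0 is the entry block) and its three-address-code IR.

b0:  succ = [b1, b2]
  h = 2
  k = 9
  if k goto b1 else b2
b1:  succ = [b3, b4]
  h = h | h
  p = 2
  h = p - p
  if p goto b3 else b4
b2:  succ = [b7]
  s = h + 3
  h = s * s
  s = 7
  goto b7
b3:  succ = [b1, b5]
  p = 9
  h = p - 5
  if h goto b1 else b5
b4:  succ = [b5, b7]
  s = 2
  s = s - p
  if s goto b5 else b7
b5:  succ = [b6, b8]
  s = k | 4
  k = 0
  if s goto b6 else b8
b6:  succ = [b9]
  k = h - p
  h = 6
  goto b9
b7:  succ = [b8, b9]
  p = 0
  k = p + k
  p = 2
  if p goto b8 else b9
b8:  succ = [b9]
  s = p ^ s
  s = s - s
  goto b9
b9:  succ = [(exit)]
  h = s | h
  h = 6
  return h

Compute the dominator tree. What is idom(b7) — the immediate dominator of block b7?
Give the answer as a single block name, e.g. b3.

idom tree: b1←b0 b2←b0 b3←b1 b4←b1 b5←b1 b6←b5 b7←b0 b8←b0 b9←b0
Join-block Dom:
  b1: preds {b0,b3}: {b0} ∩ {b0,b1,b3} = {b0}; idom=b0
  b5: preds {b3,b4}: {b0,b1,b3} ∩ {b0,b1,b4} = {b0,b1}; idom=b1
  b7: preds {b2,b4}: {b0,b2} ∩ {b0,b1,b4} = {b0}; idom=b0
  b8: preds {b5,b7}: {b0,b1,b5} ∩ {b0,b7} = {b0}; idom=b0
  b9: preds {b6,b7,b8}: {b0,b1,b5,b6} ∩ {b0,b7} ∩ {b0,b8} = {b0}; idom=b0

idom(b7) = b0

Answer: b0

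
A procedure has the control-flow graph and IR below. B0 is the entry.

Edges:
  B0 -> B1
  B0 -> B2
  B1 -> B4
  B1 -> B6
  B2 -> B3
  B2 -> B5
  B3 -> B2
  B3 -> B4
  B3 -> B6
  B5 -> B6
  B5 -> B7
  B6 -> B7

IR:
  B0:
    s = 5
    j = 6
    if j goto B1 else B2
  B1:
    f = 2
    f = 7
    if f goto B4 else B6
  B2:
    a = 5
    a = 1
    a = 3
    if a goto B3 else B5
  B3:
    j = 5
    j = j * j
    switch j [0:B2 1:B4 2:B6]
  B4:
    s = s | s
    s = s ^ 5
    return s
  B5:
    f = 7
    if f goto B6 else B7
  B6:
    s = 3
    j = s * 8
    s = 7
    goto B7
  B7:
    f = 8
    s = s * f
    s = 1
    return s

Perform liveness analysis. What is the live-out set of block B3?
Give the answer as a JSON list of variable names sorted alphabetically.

Answer: ["s"]

Analysis:
def/use:
  B0 def {j,s} use ∅
  B1 def {f} use ∅
  B2 def {a} use ∅
  B3 def {j} use ∅
  B4 def {s} use {s}
  B5 def {f} use ∅
  B6 def {j,s} use ∅
  B7 def {f,s} use {s}

Backward fixpoint:
  B0 li=∅ lo={s}
  B1 li={s} lo={s}
  B2 li={s} lo={s}
  B3 li={s} lo={s}
  B4 li={s} lo=∅
  B5 li={s} lo={s}
  B6 li=∅ lo={s}
  B7 li={s} lo=∅

live-out(B3) = ["s"]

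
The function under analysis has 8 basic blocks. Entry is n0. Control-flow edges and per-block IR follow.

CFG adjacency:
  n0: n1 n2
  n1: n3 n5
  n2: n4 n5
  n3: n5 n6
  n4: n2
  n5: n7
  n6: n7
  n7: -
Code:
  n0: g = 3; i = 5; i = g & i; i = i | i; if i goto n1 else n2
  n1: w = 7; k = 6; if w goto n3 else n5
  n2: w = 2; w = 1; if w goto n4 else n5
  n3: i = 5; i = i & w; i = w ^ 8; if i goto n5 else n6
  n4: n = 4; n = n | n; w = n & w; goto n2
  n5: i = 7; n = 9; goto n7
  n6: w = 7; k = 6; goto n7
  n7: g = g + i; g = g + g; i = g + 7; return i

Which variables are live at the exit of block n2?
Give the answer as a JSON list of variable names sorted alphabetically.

Answer: ["g", "w"]

Working:
Per-block:
  n0: {g,i} / ∅
  n1: {k,w} / ∅
  n2: {w} / ∅
  n3: {i} / {w}
  n4: {n,w} / {w}
  n5: {i,n} / ∅
  n6: {k,w} / ∅
  n7: {g,i} / {g,i}

Liveness:
  n0 li=∅ lo={g}
  n1 li={g} lo={g,w}
  n2 li={g} lo={g,w}
  n3 li={g,w} lo={g,i}
  n4 li={g,w} lo={g}
  n5 li={g} lo={g,i}
  n6 li={g,i} lo={g,i}
  n7 li={g,i} lo=∅

live-out(n2) = ["g", "w"]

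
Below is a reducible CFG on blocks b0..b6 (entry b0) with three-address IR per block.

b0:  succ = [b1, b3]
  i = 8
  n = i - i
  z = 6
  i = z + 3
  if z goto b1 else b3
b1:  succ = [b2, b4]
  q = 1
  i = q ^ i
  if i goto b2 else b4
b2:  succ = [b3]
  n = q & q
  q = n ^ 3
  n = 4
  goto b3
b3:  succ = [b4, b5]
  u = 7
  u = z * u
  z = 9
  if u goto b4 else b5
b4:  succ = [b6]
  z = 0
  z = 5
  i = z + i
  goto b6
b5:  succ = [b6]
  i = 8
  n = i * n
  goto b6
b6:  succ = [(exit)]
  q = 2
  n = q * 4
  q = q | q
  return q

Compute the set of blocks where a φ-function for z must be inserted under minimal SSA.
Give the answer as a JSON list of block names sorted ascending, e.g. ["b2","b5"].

Answer: ["b4", "b6"]

Derivation:
idom tree: b1←b0 b2←b1 b3←b0 b4←b0 b5←b3 b6←b0
Dom at joins:
  b3: preds {b0,b2}: {b0} ∩ {b0,b1,b2} = {b0}; idom=b0
  b4: preds {b1,b3}: {b0,b1} ∩ {b0,b3} = {b0}; idom=b0
  b6: preds {b4,b5}: {b0,b4} ∩ {b0,b3,b5} = {b0}; idom=b0

DF walk-up:
  join b3 pred b0: · stop@b0
  join b3 pred b2: b2→b1 stop@b0
  join b4 pred b1: b1 stop@b0
  join b4 pred b3: b3 stop@b0
  join b6 pred b4: b4 stop@b0
  join b6 pred b5: b5→b3 stop@b0
  b0: DF=∅
  b1: DF={b3,b4}
  b2: DF={b3}
  b3: DF={b4,b6}
  b4: DF={b6}
  b5: DF={b6}
  b6: DF=∅

φ for z: defs {b0,b3,b4}
  DF⁺ = {b4,b6}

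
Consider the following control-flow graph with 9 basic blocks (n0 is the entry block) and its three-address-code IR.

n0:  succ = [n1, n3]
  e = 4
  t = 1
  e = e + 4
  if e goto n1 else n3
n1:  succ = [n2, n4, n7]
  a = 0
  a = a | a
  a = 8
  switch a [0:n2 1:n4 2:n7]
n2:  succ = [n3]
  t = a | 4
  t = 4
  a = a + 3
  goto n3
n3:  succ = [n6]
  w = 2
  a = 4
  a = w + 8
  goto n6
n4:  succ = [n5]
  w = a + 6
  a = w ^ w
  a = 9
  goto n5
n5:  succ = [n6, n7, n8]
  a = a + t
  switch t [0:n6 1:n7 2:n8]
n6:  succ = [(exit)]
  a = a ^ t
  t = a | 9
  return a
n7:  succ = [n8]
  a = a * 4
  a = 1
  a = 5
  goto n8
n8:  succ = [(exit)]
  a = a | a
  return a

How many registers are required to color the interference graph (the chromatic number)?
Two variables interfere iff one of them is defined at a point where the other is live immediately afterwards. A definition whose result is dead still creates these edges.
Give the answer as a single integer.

Answer: 3

Derivation:
Block summaries:
  n0: def={e,t} ue=∅
  n1: def={a} ue=∅
  n2: def={a,t} ue={a}
  n3: def={a,w} ue=∅
  n4: def={a,w} ue={a}
  n5: def={a} ue={a,t}
  n6: def={a,t} ue={a,t}
  n7: def={a} ue={a}
  n8: def={a} ue={a}

Live sets:
  n0: in=∅ out={t}
  n1: in={t} out={a,t}
  n2: in={a} out={t}
  n3: in={t} out={a,t}
  n4: in={a,t} out={a,t}
  n5: in={a,t} out={a,t}
  n6: in={a,t} out=∅
  n7: in={a} out={a}
  n8: in={a} out=∅

Conflict graph:
  a — {t,w}
  e — {t}
  t — {a,e,w}
  w — {a,t}

Colouring:
  {a,t,w} pairwise interfere (3-clique) ⇒ χ ≥ 3
  assign a→R1 e→R1 t→R0 w→R2 — no edge inside a register ⇒ χ ≤ 3
  χ = 3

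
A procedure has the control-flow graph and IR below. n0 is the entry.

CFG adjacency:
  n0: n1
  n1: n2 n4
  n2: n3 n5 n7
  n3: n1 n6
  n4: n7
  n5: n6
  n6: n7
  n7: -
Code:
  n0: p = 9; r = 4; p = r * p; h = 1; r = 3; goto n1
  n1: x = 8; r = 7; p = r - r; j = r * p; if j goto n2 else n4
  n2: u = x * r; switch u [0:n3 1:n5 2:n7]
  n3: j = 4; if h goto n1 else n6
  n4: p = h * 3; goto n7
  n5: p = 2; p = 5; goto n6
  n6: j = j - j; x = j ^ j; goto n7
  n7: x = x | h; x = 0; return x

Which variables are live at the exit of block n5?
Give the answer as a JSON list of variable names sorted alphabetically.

Block summaries:
  n0 def {h,p,r} use ∅
  n1 def {j,p,r,x} use ∅
  n2 def {u} use {r,x}
  n3 def {j} use {h}
  n4 def {p} use {h}
  n5 def {p} use ∅
  n6 def {j,x} use {j}
  n7 def {x} use {h,x}

Backward fixpoint:
  n0 li=∅ lo={h}
  n1 li={h} lo={h,j,r,x}
  n2 li={h,j,r,x} lo={h,j,x}
  n3 li={h} lo={h,j}
  n4 li={h,x} lo={h,x}
  n5 li={h,j} lo={h,j}
  n6 li={h,j} lo={h,x}
  n7 li={h,x} lo=∅

live-out(n5) = ["h", "j"]

Answer: ["h", "j"]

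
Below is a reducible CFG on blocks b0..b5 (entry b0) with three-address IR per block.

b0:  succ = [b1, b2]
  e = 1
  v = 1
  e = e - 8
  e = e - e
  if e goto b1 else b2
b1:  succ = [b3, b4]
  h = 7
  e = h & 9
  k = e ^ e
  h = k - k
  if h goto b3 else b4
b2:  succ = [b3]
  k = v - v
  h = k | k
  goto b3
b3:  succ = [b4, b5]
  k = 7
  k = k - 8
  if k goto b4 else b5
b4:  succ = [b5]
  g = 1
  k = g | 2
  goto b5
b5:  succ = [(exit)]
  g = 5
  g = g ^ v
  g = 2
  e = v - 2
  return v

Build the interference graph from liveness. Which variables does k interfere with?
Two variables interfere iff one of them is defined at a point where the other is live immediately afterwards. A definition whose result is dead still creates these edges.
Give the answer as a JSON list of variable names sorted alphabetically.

Answer: ["v"]

Analysis:
def/use:
  b0: {e,v} / ∅
  b1: {e,h,k} / ∅
  b2: {h,k} / {v}
  b3: {k} / ∅
  b4: {g,k} / ∅
  b5: {e,g} / {v}

Backward fixpoint:
  b0 li=∅ lo={v}
  b1 li={v} lo={v}
  b2 li={v} lo={v}
  b3 li={v} lo={v}
  b4 li={v} lo={v}
  b5 li={v} lo=∅

Interfere edges:
  e↔{v}
  g↔{v}
  h↔{v}
  k↔{v}
  v↔{e,g,h,k}

N(k) = ["v"]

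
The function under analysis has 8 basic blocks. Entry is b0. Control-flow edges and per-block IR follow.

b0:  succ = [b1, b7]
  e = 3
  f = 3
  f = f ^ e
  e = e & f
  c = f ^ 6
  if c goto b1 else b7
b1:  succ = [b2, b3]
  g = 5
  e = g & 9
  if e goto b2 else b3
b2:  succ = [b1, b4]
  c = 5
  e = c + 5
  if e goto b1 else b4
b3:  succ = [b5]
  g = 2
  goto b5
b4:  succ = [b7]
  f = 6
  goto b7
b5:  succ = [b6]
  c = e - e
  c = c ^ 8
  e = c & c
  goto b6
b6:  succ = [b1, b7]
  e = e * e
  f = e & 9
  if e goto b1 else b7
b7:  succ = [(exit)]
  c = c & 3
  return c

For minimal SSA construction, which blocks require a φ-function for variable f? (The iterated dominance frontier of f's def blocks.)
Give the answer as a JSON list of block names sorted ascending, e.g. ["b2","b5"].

idom tree: b1←b0 b2←b1 b3←b1 b4←b2 b5←b3 b6←b5 b7←b0
Dom at joins:
  b1: preds {b0,b2,b6}: {b0} ∩ {b0,b1,b2} ∩ {b0,b1,b3,b5,b6} = {b0}; idom=b0
  b7: preds {b0,b4,b6}: {b0} ∩ {b0,b1,b2,b4} ∩ {b0,b1,b3,b5,b6} = {b0}; idom=b0

DF derivation:
  join b1 pred b0: · stop@b0
  join b1 pred b2: b2→b1 stop@b0
  join b1 pred b6: b6→b5→b3→b1 stop@b0
  join b7 pred b0: · stop@b0
  join b7 pred b4: b4→b2→b1 stop@b0
  join b7 pred b6: b6→b5→b3→b1 stop@b0
  b0 → ∅
  b1 → {b1,b7}
  b2 → {b1,b7}
  b3 → {b1,b7}
  b4 → {b7}
  b5 → {b1,b7}
  b6 → {b1,b7}
  b7 → ∅

φ for f: defs {b0,b4,b6}
  DF⁺ = {b1,b7}

Answer: ["b1", "b7"]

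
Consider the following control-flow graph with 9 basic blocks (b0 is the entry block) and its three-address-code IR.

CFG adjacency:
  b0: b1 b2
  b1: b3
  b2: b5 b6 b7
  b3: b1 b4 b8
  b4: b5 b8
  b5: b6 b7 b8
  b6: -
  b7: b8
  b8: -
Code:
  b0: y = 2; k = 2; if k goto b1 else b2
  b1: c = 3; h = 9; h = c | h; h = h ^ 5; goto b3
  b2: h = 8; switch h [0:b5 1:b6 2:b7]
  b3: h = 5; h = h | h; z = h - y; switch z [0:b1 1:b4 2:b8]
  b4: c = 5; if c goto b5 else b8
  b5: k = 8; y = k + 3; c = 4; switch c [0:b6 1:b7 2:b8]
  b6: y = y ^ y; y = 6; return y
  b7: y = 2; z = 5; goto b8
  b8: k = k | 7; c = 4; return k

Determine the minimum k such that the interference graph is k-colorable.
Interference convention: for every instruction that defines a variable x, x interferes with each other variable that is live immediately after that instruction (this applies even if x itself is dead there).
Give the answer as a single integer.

Block summaries:
  b0: {k,y} / ∅
  b1: {c,h} / ∅
  b2: {h} / ∅
  b3: {h,z} / {y}
  b4: {c} / ∅
  b5: {c,k,y} / ∅
  b6: {y} / {y}
  b7: {y,z} / ∅
  b8: {c,k} / {k}

Liveness:
  b0: in=∅ out={k,y}
  b1: in={k,y} out={k,y}
  b2: in={k,y} out={k,y}
  b3: in={k,y} out={k,y}
  b4: in={k} out={k}
  b5: in=∅ out={k,y}
  b6: in={y} out=∅
  b7: in={k} out={k}
  b8: in={k} out=∅

Interference:
  c — {h,k,y}
  h — {c,k,y}
  k — {c,h,y,z}
  y — {c,h,k,z}
  z — {k,y}

Registers:
  clique {c,h,k,y} ⇒ need ≥ 4
  4-colouring: r0={k}  r1={y}  r2={c,z}  r3={h}
  χ = 4

Answer: 4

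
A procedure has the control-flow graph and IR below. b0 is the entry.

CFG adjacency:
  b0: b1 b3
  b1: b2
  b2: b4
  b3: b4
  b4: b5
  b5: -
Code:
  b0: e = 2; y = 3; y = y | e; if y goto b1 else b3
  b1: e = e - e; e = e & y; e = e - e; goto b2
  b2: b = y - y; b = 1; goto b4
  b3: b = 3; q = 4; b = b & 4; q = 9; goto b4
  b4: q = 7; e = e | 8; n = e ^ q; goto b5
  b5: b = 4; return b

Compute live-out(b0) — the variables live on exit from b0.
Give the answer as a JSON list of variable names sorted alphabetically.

Answer: ["e", "y"]

Derivation:
def/use:
  b0 def {e,y} use ∅
  b1 def {e} use {e,y}
  b2 def {b} use {y}
  b3 def {b,q} use ∅
  b4 def {e,n,q} use {e}
  b5 def {b} use ∅

Backward fixpoint:
  live b0: ∅→{e,y}
  live b1: {e,y}→{e,y}
  live b2: {e,y}→{e}
  live b3: {e}→{e}
  live b4: {e}→∅
  live b5: ∅→∅

live-out(b0) = ["e", "y"]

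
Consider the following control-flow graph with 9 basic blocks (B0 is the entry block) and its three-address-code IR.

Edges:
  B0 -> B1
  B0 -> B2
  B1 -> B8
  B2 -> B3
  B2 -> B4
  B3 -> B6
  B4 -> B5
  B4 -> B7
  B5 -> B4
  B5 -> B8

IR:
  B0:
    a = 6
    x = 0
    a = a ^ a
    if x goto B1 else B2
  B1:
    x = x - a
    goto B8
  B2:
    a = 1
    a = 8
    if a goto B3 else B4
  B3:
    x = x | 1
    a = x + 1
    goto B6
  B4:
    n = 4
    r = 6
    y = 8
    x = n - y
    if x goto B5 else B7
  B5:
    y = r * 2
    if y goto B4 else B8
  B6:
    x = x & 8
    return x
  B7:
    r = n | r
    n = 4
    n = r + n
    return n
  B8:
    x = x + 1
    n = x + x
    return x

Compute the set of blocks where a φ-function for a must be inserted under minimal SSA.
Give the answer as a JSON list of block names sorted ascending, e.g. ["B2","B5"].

idom tree: B1←B0 B2←B0 B3←B2 B4←B2 B5←B4 B6←B3 B7←B4 B8←B0
Dom at joins:
  B4: preds {B2,B5}: {B0,B2} ∩ {B0,B2,B4,B5} = {B0,B2}; idom=B2
  B8: preds {B1,B5}: {B0,B1} ∩ {B0,B2,B4,B5} = {B0}; idom=B0

DF walk-up:
  B4←B2: walk · to B2
  B4←B5: walk B5→B4 to B2
  B8←B1: walk B1 to B0
  B8←B5: walk B5→B4→B2 to B0
  B0 → ∅
  B1 → {B8}
  B2 → {B8}
  B3 → ∅
  B4 → {B4,B8}
  B5 → {B4,B8}
  B6 → ∅
  B7 → ∅
  B8 → ∅

φ for a: defs {B0,B2,B3}
  DF⁺ = {B8}

Answer: ["B8"]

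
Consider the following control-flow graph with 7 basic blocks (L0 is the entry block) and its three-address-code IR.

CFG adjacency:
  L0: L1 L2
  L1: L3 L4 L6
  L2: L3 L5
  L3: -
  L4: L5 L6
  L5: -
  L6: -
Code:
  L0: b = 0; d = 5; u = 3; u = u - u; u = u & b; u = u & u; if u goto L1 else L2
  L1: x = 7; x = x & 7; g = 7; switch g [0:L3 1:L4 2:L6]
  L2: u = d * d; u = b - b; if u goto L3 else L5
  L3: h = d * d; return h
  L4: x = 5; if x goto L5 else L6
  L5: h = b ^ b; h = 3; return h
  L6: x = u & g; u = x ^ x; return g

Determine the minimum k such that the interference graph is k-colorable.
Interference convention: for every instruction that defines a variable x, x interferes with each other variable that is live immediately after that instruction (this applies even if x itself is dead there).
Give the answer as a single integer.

Block summaries:
  L0 def {b,d,u} use ∅
  L1 def {g,x} use ∅
  L2 def {u} use {b,d}
  L3 def {h} use {d}
  L4 def {x} use ∅
  L5 def {h} use {b}
  L6 def {u,x} use {g,u}

Backward fixpoint:
  L0: in=∅ out={b,d,u}
  L1: in={b,d,u} out={b,d,g,u}
  L2: in={b,d} out={b,d}
  L3: in={d} out=∅
  L4: in={b,g,u} out={b,g,u}
  L5: in={b} out=∅
  L6: in={g,u} out=∅

Interference:
  b: {d,g,u,x}
  d: {b,g,u,x}
  g: {b,d,u,x}
  h: ∅
  u: {b,d,g,x}
  x: {b,d,g,u}

Colouring:
  clique {b,d,g,u,x} ⇒ need ≥ 5
  assign b→r0 d→r1 g→r2 h→r0 u→r3 x→r4 — no edge inside a register ⇒ χ ≤ 5
  χ = 5

Answer: 5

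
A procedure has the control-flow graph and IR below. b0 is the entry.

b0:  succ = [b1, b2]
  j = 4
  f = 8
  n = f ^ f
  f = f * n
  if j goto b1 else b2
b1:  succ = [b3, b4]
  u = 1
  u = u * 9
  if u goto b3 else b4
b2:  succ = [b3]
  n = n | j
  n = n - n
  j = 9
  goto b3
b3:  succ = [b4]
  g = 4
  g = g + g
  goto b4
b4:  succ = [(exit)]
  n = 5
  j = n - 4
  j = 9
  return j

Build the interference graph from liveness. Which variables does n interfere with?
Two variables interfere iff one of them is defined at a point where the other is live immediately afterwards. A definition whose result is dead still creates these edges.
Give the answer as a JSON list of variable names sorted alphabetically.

Answer: ["f", "j"]

Working:
Per-block:
  b0: {f,j,n} / ∅
  b1: {u} / ∅
  b2: {j,n} / {j,n}
  b3: {g} / ∅
  b4: {j,n} / ∅

Liveness:
  live b0: ∅→{j,n}
  live b1: ∅→∅
  live b2: {j,n}→∅
  live b3: ∅→∅
  live b4: ∅→∅

Interfere edges:
  f: {j,n}
  g: ∅
  j: {f,n}
  n: {f,j}
  u: ∅

N(n) = ["f", "j"]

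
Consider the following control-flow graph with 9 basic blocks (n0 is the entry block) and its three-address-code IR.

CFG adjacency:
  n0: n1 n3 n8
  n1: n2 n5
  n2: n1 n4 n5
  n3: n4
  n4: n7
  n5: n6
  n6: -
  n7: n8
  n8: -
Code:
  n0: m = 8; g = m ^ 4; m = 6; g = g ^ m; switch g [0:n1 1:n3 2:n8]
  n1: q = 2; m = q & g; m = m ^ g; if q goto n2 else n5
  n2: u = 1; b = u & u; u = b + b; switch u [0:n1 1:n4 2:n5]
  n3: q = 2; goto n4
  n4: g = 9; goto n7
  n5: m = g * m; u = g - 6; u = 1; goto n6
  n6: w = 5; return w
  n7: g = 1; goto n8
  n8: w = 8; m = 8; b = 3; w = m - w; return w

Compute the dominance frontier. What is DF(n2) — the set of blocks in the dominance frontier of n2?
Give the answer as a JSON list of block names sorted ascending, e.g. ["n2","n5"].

Answer: ["n1", "n4", "n5"]

Working:
idom tree: n1←n0 n2←n1 n3←n0 n4←n0 n5←n1 n6←n5 n7←n4 n8←n0
Dom∩ at merges:
  n1: preds {n0,n2}: {n0} ∩ {n0,n1,n2} = {n0}; idom=n0
  n4: preds {n2,n3}: {n0,n1,n2} ∩ {n0,n3} = {n0}; idom=n0
  n5: preds {n1,n2}: {n0,n1} ∩ {n0,n1,n2} = {n0,n1}; idom=n1
  n8: preds {n0,n7}: {n0} ∩ {n0,n4,n7} = {n0}; idom=n0

Frontier:
  join n1 pred n0: · stop@n0
  join n1 pred n2: n2→n1 stop@n0
  join n4 pred n2: n2→n1 stop@n0
  join n4 pred n3: n3 stop@n0
  join n5 pred n1: · stop@n1
  join n5 pred n2: n2 stop@n1
  join n8 pred n0: · stop@n0
  join n8 pred n7: n7→n4 stop@n0
  n0: DF=∅
  n1: DF={n1,n4}
  n2: DF={n1,n4,n5}
  n3: DF={n4}
  n4: DF={n8}
  n5: DF=∅
  n6: DF=∅
  n7: DF={n8}
  n8: DF=∅

DF(n2) = ["n1", "n4", "n5"]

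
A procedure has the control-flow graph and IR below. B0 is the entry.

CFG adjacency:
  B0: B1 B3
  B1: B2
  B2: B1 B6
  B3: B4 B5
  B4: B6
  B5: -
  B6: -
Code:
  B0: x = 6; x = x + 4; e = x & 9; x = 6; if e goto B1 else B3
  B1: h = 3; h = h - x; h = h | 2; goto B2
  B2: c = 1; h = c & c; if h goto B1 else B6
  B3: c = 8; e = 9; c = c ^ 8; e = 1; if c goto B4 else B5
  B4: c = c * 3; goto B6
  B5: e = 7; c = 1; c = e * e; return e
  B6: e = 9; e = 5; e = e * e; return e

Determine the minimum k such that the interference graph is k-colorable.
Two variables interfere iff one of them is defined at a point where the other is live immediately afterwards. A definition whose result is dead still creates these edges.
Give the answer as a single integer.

Answer: 3

Analysis:
Block summaries:
  B0 def {e,x} use ∅
  B1 def {h} use {x}
  B2 def {c,h} use ∅
  B3 def {c,e} use ∅
  B4 def {c} use {c}
  B5 def {c,e} use ∅
  B6 def {e} use ∅

Liveness:
  live B0: ∅→{x}
  live B1: {x}→{x}
  live B2: {x}→{x}
  live B3: ∅→{c}
  live B4: {c}→∅
  live B5: ∅→∅
  live B6: ∅→∅

Interference:
  c↔{e,x}
  e↔{c,x}
  h↔{x}
  x↔{c,e,h}

Colouring:
  clique {c,e,x} ⇒ need ≥ 3
  assign c→c1 e→c2 h→c1 x→c0 — no edge inside a register ⇒ χ ≤ 3
  χ = 3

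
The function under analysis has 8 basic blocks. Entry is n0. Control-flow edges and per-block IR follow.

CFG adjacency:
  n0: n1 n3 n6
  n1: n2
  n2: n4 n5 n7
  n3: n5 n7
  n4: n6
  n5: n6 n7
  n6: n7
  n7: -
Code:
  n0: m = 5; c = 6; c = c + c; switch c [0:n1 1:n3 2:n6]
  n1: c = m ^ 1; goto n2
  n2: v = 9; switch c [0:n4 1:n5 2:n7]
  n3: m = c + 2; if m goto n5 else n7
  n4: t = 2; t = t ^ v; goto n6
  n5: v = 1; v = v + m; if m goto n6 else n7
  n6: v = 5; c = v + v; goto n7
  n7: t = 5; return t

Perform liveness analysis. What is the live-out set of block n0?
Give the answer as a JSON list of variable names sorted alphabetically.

Answer: ["c", "m"]

Working:
def/use:
  n0: {c,m} / ∅
  n1: {c} / {m}
  n2: {v} / {c}
  n3: {m} / {c}
  n4: {t} / {v}
  n5: {v} / {m}
  n6: {c,v} / ∅
  n7: {t} / ∅

Live sets:
  live n0: ∅→{c,m}
  live n1: {m}→{c,m}
  live n2: {c,m}→{m,v}
  live n3: {c}→{m}
  live n4: {v}→∅
  live n5: {m}→∅
  live n6: ∅→∅
  live n7: ∅→∅

live-out(n0) = ["c", "m"]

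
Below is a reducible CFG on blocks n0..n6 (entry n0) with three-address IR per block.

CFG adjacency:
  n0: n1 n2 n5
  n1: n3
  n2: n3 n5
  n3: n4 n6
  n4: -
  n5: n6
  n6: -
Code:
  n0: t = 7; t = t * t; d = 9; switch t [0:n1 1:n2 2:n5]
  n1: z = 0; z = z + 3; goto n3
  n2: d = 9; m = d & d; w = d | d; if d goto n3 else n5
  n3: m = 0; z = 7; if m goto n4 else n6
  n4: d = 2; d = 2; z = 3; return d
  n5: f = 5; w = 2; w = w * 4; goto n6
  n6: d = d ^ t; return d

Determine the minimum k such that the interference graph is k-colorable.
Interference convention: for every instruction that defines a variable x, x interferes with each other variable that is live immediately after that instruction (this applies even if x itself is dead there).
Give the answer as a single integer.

Answer: 4

Derivation:
Per-block:
  n0: {d,t} / ∅
  n1: {z} / ∅
  n2: {d,m,w} / ∅
  n3: {m,z} / ∅
  n4: {d,z} / ∅
  n5: {f,w} / ∅
  n6: {d} / {d,t}

Live sets:
  n0 li=∅ lo={d,t}
  n1 li={d,t} lo={d,t}
  n2 li={t} lo={d,t}
  n3 li={d,t} lo={d,t}
  n4 li=∅ lo=∅
  n5 li={d,t} lo={d,t}
  n6 li={d,t} lo=∅

Interfere edges:
  d: {f,m,t,w,z}
  f: {d,t}
  m: {d,t,z}
  t: {d,f,m,w,z}
  w: {d,t}
  z: {d,m,t}

Registers:
  {d,m,t,z} pairwise interfere (4-clique) ⇒ χ ≥ 4
  assign d→r0 f→r2 m→r2 t→r1 w→r2 z→r3 — no edge inside a register ⇒ χ ≤ 4
  χ = 4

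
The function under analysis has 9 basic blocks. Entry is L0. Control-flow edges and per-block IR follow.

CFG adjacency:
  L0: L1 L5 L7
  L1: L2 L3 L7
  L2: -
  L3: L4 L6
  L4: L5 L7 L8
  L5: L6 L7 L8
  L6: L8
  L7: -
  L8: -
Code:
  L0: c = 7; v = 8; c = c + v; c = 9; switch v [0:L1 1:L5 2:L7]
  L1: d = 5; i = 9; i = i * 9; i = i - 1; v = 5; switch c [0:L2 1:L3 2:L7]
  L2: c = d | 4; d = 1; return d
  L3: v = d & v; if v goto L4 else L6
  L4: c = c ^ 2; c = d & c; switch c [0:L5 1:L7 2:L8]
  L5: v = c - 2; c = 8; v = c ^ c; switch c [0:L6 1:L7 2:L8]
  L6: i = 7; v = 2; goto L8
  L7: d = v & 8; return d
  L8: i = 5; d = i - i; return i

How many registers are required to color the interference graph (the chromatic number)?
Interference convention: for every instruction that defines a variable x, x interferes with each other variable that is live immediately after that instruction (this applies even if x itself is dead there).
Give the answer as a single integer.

Answer: 3

Working:
def/use:
  L0: {c,v} / ∅
  L1: {d,i,v} / {c}
  L2: {c,d} / {d}
  L3: {v} / {d,v}
  L4: {c} / {c,d}
  L5: {c,v} / {c}
  L6: {i,v} / ∅
  L7: {d} / {v}
  L8: {d,i} / ∅

Backward fixpoint:
  L0: in=∅ out={c,v}
  L1: in={c} out={c,d,v}
  L2: in={d} out=∅
  L3: in={c,d,v} out={c,d,v}
  L4: in={c,d,v} out={c,v}
  L5: in={c} out={v}
  L6: in=∅ out=∅
  L7: in={v} out=∅
  L8: in=∅ out=∅

Conflict graph:
  c: {d,i,v}
  d: {c,i,v}
  i: {c,d}
  v: {c,d}

Registers:
  {c,d,i} pairwise interfere (3-clique) ⇒ χ ≥ 3
  assign c→r0 d→r1 i→r2 v→r2 — no edge inside a register ⇒ χ ≤ 3
  χ = 3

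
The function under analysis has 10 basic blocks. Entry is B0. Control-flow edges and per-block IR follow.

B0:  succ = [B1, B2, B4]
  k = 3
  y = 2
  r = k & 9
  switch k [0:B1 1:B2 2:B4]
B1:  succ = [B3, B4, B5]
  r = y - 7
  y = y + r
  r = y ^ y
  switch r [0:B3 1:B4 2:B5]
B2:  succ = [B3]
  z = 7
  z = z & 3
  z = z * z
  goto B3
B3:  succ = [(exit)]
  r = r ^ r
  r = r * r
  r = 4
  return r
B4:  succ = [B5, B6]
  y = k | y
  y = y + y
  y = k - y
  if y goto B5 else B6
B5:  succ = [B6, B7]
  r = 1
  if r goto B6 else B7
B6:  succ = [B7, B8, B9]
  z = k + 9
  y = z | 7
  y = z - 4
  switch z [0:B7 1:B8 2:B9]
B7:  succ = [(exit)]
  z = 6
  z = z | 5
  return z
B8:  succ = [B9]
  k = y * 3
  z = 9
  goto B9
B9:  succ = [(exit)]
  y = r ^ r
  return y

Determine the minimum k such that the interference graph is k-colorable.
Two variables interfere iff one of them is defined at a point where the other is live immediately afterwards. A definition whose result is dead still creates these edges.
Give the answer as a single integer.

Per-block:
  B0: {k,r,y} / ∅
  B1: {r,y} / {y}
  B2: {z} / ∅
  B3: {r} / {r}
  B4: {y} / {k,y}
  B5: {r} / ∅
  B6: {y,z} / {k}
  B7: {z} / ∅
  B8: {k,z} / {y}
  B9: {y} / {r}

Liveness:
  live B0: ∅→{k,r,y}
  live B1: {k,y}→{k,r,y}
  live B2: {r}→{r}
  live B3: {r}→∅
  live B4: {k,r,y}→{k,r}
  live B5: {k}→{k,r}
  live B6: {k,r}→{r,y}
  live B7: ∅→∅
  live B8: {r,y}→{r}
  live B9: {r}→∅

Conflict graph:
  k — {r,y}
  r — {k,y,z}
  y — {k,r,z}
  z — {r,y}

Colouring:
  clique {k,r,y} ⇒ need ≥ 3
  3-colouring: r0={r}  r1={y}  r2={k,z}
  χ = 3

Answer: 3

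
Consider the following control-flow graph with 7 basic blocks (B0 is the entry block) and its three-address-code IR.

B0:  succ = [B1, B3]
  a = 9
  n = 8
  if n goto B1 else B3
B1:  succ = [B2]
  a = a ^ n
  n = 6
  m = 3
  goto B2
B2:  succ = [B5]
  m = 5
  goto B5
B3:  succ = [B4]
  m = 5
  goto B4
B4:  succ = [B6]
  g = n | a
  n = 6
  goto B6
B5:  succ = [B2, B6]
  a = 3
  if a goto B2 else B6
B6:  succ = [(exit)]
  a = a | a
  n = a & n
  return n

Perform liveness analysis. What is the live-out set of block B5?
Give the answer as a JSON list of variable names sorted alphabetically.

Answer: ["a", "n"]

Analysis:
def/use:
  B0: def={a,n} ue=∅
  B1: def={a,m,n} ue={a,n}
  B2: def={m} ue=∅
  B3: def={m} ue=∅
  B4: def={g,n} ue={a,n}
  B5: def={a} ue=∅
  B6: def={a,n} ue={a,n}

Liveness:
  B0 li=∅ lo={a,n}
  B1 li={a,n} lo={n}
  B2 li={n} lo={n}
  B3 li={a,n} lo={a,n}
  B4 li={a,n} lo={a,n}
  B5 li={n} lo={a,n}
  B6 li={a,n} lo=∅

live-out(B5) = ["a", "n"]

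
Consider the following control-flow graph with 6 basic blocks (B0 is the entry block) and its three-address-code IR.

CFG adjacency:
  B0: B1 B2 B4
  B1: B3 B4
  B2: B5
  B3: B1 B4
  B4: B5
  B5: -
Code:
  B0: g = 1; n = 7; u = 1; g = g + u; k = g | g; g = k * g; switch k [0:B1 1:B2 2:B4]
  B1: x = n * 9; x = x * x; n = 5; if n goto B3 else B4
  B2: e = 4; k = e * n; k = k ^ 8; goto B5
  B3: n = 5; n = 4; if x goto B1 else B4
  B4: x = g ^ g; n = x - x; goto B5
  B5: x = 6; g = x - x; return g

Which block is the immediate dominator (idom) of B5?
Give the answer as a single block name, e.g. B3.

idom tree: B1←B0 B2←B0 B3←B1 B4←B0 B5←B0
Join-block Dom:
  B1: preds {B0,B3}: {B0} ∩ {B0,B1,B3} = {B0}; idom=B0
  B4: preds {B0,B1,B3}: {B0} ∩ {B0,B1} ∩ {B0,B1,B3} = {B0}; idom=B0
  B5: preds {B2,B4}: {B0,B2} ∩ {B0,B4} = {B0}; idom=B0

idom(B5) = B0

Answer: B0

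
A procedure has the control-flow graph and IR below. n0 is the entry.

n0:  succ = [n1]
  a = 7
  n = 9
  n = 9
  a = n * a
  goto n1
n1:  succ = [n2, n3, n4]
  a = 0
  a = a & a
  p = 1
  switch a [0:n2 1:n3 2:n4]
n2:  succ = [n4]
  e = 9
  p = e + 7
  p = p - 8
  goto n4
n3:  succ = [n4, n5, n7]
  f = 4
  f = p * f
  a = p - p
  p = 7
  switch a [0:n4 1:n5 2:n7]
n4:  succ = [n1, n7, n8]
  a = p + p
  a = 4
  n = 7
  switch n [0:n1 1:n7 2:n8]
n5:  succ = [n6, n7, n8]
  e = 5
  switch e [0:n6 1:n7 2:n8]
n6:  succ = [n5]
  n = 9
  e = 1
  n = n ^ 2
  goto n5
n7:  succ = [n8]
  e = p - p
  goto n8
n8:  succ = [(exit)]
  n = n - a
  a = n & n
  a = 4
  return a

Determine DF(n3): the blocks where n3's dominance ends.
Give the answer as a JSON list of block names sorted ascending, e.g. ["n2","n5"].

Answer: ["n4", "n7", "n8"]

Analysis:
idom tree: n1←n0 n2←n1 n3←n1 n4←n1 n5←n3 n6←n5 n7←n1 n8←n1
Join-block Dom:
  n1: preds {n0,n4}: {n0} ∩ {n0,n1,n4} = {n0}; idom=n0
  n4: preds {n1,n2,n3}: {n0,n1} ∩ {n0,n1,n2} ∩ {n0,n1,n3} = {n0,n1}; idom=n1
  n5: preds {n3,n6}: {n0,n1,n3} ∩ {n0,n1,n3,n5,n6} = {n0,n1,n3}; idom=n3
  n7: preds {n3,n4,n5}: {n0,n1,n3} ∩ {n0,n1,n4} ∩ {n0,n1,n3,n5} = {n0,n1}; idom=n1
  n8: preds {n4,n5,n7}: {n0,n1,n4} ∩ {n0,n1,n3,n5} ∩ {n0,n1,n7} = {n0,n1}; idom=n1

DF walk-up:
  join n1 pred n0: · stop@n0
  join n1 pred n4: n4→n1 stop@n0
  join n4 pred n1: · stop@n1
  join n4 pred n2: n2 stop@n1
  join n4 pred n3: n3 stop@n1
  join n5 pred n3: · stop@n3
  join n5 pred n6: n6→n5 stop@n3
  join n7 pred n3: n3 stop@n1
  join n7 pred n4: n4 stop@n1
  join n7 pred n5: n5→n3 stop@n1
  join n8 pred n4: n4 stop@n1
  join n8 pred n5: n5→n3 stop@n1
  join n8 pred n7: n7 stop@n1
  n0 → ∅
  n1 → {n1}
  n2 → {n4}
  n3 → {n4,n7,n8}
  n4 → {n1,n7,n8}
  n5 → {n5,n7,n8}
  n6 → {n5}
  n7 → {n8}
  n8 → ∅

DF(n3) = ["n4", "n7", "n8"]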